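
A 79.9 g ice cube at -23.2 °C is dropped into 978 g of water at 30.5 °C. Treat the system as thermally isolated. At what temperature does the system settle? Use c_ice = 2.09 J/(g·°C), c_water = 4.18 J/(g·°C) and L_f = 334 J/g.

Setting the total heat transfer to zero:
warm ice to 0 °C: 79.9×2.09×(0 − (-23.2)) = 3874.2
  melt ice: 79.9×334 = 26687
  meltwater 0→T: 79.9×4.18×T = 333.98 T
  water cools: 978×4.18×(T − 30.5) = 4088(T − 30.5)
4422 T = 124685 − 30561 = 94124
T ≈ 21.29 °C. Since T > 0 °C, the all-ice-melts assumption holds.

T_f ≈ 21.3 °C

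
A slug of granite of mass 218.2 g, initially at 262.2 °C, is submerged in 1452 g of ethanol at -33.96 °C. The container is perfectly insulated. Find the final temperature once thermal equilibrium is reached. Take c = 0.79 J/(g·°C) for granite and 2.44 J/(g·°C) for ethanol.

Taking heat into each body as positive, Σ m c ΔT = 0:
218.2·0.79·(T − 262.2) + 1452·2.44·(T − (-33.96)) = 0
172.38(T − 262.2) + 3542.9(T − (-33.96)) = 0
3715.3 T = -75119
T = -75119/3715.3 ≈ -20.22 °C

T_f ≈ -20.2 °C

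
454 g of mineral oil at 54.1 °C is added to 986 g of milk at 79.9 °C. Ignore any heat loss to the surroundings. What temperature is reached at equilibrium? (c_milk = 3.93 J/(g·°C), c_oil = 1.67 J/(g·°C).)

T_f ≈ 75.7 °C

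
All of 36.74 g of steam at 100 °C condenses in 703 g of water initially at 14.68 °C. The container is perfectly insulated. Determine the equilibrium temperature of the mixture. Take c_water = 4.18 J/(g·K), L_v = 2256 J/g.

Energy conservation, ΣQ = 0:
condense steam: −36.74·2256 = −82885; condensate cools 100→T: 36.74·4.18·(T − 100) = 153.57(T − 100); water warms: 703·4.18·(T − 14.68) = 2938.5(T − 14.68)
3092.1 T = 82885 + 15357 + 43138 = 141381
T ≈ 45.72 °C, under the boiling point, so the assumption holds.

T_f ≈ 45.7 °C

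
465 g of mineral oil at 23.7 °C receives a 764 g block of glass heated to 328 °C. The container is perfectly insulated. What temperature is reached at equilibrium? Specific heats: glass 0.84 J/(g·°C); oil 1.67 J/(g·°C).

T_f ≈ 161.4 °C

Taking heat into each body as positive, Σ m c ΔT = 0:
764·0.84·(T − 328) + 465·1.67·(T − 23.7) = 0
641.76(T − 328) + 776.55(T − 23.7) = 0
(641.76 + 776.55) T = 641.76·328 + 776.55·23.7
T ≈ 161.39 °C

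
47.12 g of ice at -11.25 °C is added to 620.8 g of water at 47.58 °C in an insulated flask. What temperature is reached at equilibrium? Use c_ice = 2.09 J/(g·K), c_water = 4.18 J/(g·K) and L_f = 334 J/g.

Setting the total heat transfer to zero:
warm ice to 0 °C: 47.12·2.09·(0 − (-11.25)) = 1107.9
  fusion: m_ice L_f = 47.12·334 = 15738
  warm the meltwater: 196.96 T
  water cools: 620.8·4.18·(T − 47.58) = 2594.9(T − 47.58)
2791.9 T = 123467 − 16846 = 106621
T ≈ 38.19 °C. Since T > 0 °C, the all-ice-melts assumption holds.

T_f ≈ 38.2 °C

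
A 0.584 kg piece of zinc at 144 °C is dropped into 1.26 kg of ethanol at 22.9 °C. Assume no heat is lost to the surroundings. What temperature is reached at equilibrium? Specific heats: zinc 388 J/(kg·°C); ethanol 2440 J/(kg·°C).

T_f ≈ 31.2 °C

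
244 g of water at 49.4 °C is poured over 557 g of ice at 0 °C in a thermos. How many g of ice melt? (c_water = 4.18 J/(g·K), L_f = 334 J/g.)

m_melted ≈ 151 g

Heat available from the water dropping to 0 °C: 244×4.18×49.4 = 50384 J.
Fully melting the ice requires m_ice L_f = 557×334 = 186038 J.
Since 50384 < 186038 J, not all the ice melts; equilibrium is at 0 °C.
Mass melted = 50384/334 ≈ 150.9 g.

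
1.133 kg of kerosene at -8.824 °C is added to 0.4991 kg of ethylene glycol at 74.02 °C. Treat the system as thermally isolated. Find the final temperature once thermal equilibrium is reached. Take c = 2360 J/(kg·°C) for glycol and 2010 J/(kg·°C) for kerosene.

T_f ≈ 19.4 °C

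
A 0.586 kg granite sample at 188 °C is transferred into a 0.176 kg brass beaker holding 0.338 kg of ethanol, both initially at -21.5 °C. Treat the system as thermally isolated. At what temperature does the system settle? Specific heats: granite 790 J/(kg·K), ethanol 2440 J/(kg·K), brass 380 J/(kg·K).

T_f ≈ 50.1 °C

Net heat exchanged in the isolated system is zero:
0.586×790×(T − 188) + 0.338×2440×(T − (-21.5)) + 0.176×380×(T − (-21.5)) = 0
462.94(T − 188) + 824.72(T − (-21.5)) + 66.88(T − (-21.5)) = 0
(462.94 + 824.72 + 66.88) T = 462.94×188 + 824.72×(-21.5) + 66.88×(-21.5)
T = 67863 / 1354.5 = 50.1 °C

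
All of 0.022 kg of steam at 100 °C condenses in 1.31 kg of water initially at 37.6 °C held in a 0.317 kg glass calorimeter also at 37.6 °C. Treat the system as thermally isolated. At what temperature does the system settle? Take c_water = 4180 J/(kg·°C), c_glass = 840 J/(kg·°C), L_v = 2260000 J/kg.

Sum of m c ΔT and latent-heat terms is zero:
latent heat released on condensation: 0.022×2260000 = 49720; condensed water 100 °C→T: 91.96(T − 100); original water: 5475.8(T − 37.6); cup: 266.28(T − 37.6)
5834 T = 49720 + 9196 + 215902 = 274818
T ≈ 47.11 °C, under the boiling point, so the assumption holds.

T_f ≈ 47.1 °C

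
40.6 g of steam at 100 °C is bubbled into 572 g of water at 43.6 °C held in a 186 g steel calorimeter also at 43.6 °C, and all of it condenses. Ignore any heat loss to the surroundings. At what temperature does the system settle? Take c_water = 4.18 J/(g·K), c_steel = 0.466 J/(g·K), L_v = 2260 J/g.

T_f ≈ 81.9 °C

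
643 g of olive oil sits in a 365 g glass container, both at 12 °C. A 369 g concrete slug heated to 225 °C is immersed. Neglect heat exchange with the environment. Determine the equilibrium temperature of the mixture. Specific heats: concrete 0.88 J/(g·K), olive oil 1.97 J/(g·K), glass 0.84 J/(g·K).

T_f is the heat-capacity-weighted average of the initial temperatures:
T_f = (324.72·225 + 1266.7·12 + 306.6·12) / (324.72 + 1266.7 + 306.6)
    = 91942 / 1898 ≈ 48.44 °C

T_f ≈ 48.4 °C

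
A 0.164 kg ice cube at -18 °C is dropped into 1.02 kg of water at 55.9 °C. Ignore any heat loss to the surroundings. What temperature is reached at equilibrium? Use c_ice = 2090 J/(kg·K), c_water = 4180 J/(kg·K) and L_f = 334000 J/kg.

Energy balance with sensible and latent terms:
warm ice to 0 °C: 0.164·2090·(0 − (-18)) = 6169.7
  melt ice: 0.164·334000 = 54776
  meltwater 0→T: 0.164·4180·T = 685.52 T
  water: 4263.6(T − 55.9)
4949.1 T = 238335 − 60946 = 177390
T ≈ 35.84 °C (positive, so assuming full melt was valid).

T_f ≈ 35.8 °C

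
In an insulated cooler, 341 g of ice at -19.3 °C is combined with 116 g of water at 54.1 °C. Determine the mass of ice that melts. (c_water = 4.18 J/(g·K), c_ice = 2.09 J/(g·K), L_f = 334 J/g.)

m_melted ≈ 37.4 g

Heat available from the water dropping to 0 °C: 116×4.18×54.1 = 26232 J.
Warming the ice to 0 °C takes 341×2.09×19.3 = 13755 J, leaving 12477 J for melting.
Melting all 341 g of ice would need 341×334 = 113894 J.
Since 12477 < 113894 J, not all the ice melts; equilibrium is at 0 °C.
m_melted×334 = 12477  ⇒  m_melted ≈ 37.36 g.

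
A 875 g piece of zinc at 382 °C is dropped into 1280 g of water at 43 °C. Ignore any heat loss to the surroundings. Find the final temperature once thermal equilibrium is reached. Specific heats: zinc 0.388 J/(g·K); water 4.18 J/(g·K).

T_f ≈ 63.2 °C

With ΣQ=0 the equilibrium temperature is the m·c-weighted mean:
T_f = (339.5·382 + 5350.4·43) / (339.5 + 5350.4)
    = 359756 / 5689.9 ≈ 63.23 °C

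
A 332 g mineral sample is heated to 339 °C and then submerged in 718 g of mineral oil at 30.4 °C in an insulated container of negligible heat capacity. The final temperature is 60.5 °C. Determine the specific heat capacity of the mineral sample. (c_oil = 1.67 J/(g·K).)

c ≈ 0.39 J/(g·K)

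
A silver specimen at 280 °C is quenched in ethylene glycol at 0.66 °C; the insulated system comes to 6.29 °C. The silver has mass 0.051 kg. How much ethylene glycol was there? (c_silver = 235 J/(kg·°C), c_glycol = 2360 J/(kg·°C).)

m ≈ 0.247 kg

Let T be the final temperature. ΣQ_i = 0:
0.051×235×(6.29 − 280) + m×2360×(6.29 − 0.66) = 0
13287 m = 3280.4
m = 3280.4/13287 ≈ 0.2469 kg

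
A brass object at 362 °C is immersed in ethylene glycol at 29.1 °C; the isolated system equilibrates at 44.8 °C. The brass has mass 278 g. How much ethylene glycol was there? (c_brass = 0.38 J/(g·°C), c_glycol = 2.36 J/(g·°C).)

m ≈ 904 g

Setting the total heat transfer to zero:
278·0.38·(44.8 − 362) + m·2.36·(44.8 − 29.1) = 0
37.05 m = 33509
m = 33509/37.05 ≈ 904.4 g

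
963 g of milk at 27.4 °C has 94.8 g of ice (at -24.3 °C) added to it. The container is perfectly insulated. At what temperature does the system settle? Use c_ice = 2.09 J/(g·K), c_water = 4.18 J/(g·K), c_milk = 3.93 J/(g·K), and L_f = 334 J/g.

T_f ≈ 16.1 °C

Setting the total heat transfer to zero:
ice -24.3→0 °C: 94.8·2.09·24.3 = 4814.6
  latent heat to melt: 94.8·334 = 31663
  meltwater 0→T: 94.8·4.18·T = 396.26 T
  milk cools: 963·3.93·(T − 27.4) = 3784.6(T − 27.4)
4180.9 T = 103698 − 36478 = 67220
T ≈ 16.08 °C. Since T > 0 °C, the all-ice-melts assumption holds.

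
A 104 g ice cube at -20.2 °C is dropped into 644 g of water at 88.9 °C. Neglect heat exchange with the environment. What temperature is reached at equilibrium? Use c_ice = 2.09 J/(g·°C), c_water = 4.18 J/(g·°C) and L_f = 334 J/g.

T_f ≈ 64.0 °C

Energy balance with sensible and latent terms:
ice -20.2→0 °C: 104×2.09×20.2 = 4390.7
  melt ice: 104×334 = 34736
  warm the meltwater: 434.72 T
  water cools: 644×4.18×(T − 88.9) = 2691.9(T − 88.9)
3126.6 T = 239312 − 39127 = 200185
T ≈ 64.03 °C — above 0 °C, consistent with complete melting.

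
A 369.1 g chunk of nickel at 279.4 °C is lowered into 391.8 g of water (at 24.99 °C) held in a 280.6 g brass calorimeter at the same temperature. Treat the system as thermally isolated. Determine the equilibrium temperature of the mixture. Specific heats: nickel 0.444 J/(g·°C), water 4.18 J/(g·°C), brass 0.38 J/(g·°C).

T_f ≈ 46.8 °C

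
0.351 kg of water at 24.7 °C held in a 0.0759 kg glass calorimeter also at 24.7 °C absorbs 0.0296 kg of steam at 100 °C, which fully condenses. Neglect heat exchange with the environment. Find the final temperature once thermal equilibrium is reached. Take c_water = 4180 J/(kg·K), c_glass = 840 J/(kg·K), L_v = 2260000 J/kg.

Conservation of energy gives ΣQ = 0:
condense steam: −0.0296·2260000 = −66896; condensed water 100 °C→T: 123.73(T − 100); water warms: 0.351·4180·(T − 24.7) = 1467.2(T − 24.7); glass cup: 0.0759·840·(T − 24.7) = 63.76(T − 24.7)
1654.7 T = 66896 + 12373 + 37814 = 117083
T ≈ 70.76 °C, under the boiling point, so the assumption holds.

T_f ≈ 70.8 °C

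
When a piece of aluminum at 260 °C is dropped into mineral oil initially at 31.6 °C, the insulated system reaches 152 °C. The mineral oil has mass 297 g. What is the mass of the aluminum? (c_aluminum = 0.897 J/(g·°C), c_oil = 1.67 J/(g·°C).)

m ≈ 616 g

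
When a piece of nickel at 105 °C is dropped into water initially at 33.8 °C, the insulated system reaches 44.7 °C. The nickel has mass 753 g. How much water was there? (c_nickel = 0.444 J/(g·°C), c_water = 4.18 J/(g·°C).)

m ≈ 442 g

Heat lost by the nickel = heat gained by the water:
753·0.444·(105 − 44.7) = m·4.18·(44.7 − 33.8)
45.56 m = 20160  ⇒  m ≈ 442.5 g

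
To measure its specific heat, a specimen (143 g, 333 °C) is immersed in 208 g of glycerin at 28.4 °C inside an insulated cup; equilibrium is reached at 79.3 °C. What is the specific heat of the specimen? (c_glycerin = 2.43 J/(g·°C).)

c ≈ 0.709 J/(g·°C)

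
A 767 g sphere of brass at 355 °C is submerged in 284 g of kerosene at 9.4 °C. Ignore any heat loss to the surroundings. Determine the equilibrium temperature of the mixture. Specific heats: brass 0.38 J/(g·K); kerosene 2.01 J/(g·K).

T_f ≈ 126.2 °C

With ΣQ=0 the equilibrium temperature is the m·c-weighted mean:
T_f = (291.46·355 + 570.84·9.4) / (291.46 + 570.84)
    = 108834 / 862.3 ≈ 126.21 °C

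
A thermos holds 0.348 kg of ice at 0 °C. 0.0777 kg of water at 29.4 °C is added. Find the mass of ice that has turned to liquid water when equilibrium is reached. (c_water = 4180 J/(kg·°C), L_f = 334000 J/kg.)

m_melted ≈ 0.0286 kg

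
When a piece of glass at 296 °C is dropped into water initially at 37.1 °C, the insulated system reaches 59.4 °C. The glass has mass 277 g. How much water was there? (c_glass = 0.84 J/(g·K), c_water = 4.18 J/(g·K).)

Setting the total heat transfer to zero:
277×0.84×(59.4 − 296) + m×4.18×(59.4 − 37.1) = 0
93.21 m = 55052
m = 55052/93.21 ≈ 590.6 g

m ≈ 591 g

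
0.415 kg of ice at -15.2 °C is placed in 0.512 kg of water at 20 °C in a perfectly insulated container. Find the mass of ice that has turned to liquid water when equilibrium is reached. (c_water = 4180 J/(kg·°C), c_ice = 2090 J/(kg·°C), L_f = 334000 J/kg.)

m_melted ≈ 0.0887 kg

Water can give up m c ΔT = 0.512·4180·20 = 42803 J before reaching 0 °C.
Of that, 0.415·2090·15.2 = 13184 J goes to bring the ice to 0 °C, leaving 29619 J.
To melt every bit of ice: 0.415·334000 = 138610 J.
That's not enough to melt it all — equilibrium is at 0 °C with ice remaining.
Mass melted = 29619/334000 ≈ 0.08868 kg.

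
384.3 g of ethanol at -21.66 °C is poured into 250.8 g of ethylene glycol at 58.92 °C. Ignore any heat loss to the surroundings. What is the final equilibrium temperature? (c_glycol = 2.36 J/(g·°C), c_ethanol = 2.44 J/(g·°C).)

With ΣQ=0 the equilibrium temperature is the m·c-weighted mean:
T_f = (591.89*58.92 + 937.69*(-21.66)) / (591.89 + 937.69)
    = 14564 / 1529.6 ≈ 9.52 °C

T_f ≈ 9.5 °C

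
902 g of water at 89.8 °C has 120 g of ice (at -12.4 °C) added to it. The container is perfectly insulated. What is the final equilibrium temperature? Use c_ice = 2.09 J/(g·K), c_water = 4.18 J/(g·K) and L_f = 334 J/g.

Net heat exchanged in the isolated system is zero:
ice -12.4→0 °C: 120·2.09·12.4 = 3109.9
  melt ice: 120·334 = 40080
  meltwater 0→T: 120·4.18·T = 501.6 T
  water cools: 902·4.18·(T − 89.8) = 3770.4(T − 89.8)
4272 T = 338578 − 43190 = 295388
T ≈ 69.15 °C (positive, so assuming full melt was valid).

T_f ≈ 69.1 °C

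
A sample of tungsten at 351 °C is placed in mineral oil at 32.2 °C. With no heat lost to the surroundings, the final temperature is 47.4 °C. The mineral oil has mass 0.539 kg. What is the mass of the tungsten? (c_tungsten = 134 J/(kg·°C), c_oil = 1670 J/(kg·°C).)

m ≈ 0.336 kg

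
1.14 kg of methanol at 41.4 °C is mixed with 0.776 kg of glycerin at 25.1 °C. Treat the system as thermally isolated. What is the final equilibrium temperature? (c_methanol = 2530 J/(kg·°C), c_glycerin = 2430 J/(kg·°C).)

T_f ≈ 35.0 °C

Set heat shed by the hot body equal to heat absorbed by the cold body:
1.14×2530×(41.4 − T) = 0.776×2430×(T − 25.1)
2884.2(41.4 − T) = 1885.7(T − 25.1)
4769.9 T = 166736  ⇒  T ≈ 34.96 °C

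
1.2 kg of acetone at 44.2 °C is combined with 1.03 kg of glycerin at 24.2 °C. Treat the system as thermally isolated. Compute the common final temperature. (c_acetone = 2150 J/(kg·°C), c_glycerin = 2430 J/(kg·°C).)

Set heat shed by the hot body equal to heat absorbed by the cold body:
1.2*2150*(44.2 − T) = 1.03*2430*(T − 24.2)
2580(44.2 − T) = 2502.9(T − 24.2)
5082.9 T = 174606  ⇒  T ≈ 34.35 °C

T_f ≈ 34.4 °C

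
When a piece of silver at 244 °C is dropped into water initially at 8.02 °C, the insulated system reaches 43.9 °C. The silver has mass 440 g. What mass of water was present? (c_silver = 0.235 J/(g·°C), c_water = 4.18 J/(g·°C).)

m ≈ 138 g

|Q_silver| = |Q_water|:
440×0.235×(244 − 43.9) = m×4.18×(43.9 − 8.02)
149.98 m = 20690  ⇒  m ≈ 138 g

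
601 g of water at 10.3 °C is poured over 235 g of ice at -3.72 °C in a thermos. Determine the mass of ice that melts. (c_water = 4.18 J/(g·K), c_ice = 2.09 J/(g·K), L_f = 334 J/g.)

Heat available from the water dropping to 0 °C: 601×4.18×10.3 = 25875 J.
Of that, 235×2.09×3.72 = 1827.1 J goes to bring the ice to 0 °C, leaving 24048 J.
Fully melting the ice requires m_ice L_f = 235×334 = 78490 J.
That's not enough to melt it all — equilibrium is at 0 °C with ice remaining.
m_melted×334 = 24048  ⇒  m_melted ≈ 72 g.

m_melted ≈ 72 g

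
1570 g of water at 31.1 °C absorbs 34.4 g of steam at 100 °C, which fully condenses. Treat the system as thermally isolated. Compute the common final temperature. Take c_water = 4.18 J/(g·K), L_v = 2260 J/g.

Heat gained plus heat lost sum to zero:
latent heat released on condensation: 34.4×2260 = 77744; condensate cools 100→T: 34.4×4.18×(T − 100) = 143.79(T − 100); water warms: 1570×4.18×(T − 31.1) = 6562.6(T − 31.1)
6706.4 T = 77744 + 14379 + 204097 = 296220
T ≈ 44.17 °C — below 100 °C, confirming all the steam condensed.

T_f ≈ 44.2 °C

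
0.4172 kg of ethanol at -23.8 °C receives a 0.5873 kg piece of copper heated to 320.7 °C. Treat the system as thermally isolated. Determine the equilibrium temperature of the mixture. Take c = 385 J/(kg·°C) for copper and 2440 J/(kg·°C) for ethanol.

With ΣQ=0 the equilibrium temperature is the m·c-weighted mean:
T_f = (226.11·320.7 + 1018·(-23.8)) / (226.11 + 1018)
    = 48286 / 1244.1 ≈ 38.81 °C

T_f ≈ 38.8 °C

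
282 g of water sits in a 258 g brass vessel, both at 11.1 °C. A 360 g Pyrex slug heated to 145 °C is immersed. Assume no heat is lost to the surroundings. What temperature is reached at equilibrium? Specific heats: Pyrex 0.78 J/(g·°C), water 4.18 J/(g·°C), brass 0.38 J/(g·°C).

T_f ≈ 35.2 °C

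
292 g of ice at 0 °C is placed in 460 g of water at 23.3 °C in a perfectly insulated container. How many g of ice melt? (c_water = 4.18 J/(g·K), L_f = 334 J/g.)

m_melted ≈ 134 g

Cooling the water to 0 °C releases 460·4.18·23.3 = 44801 J.
To melt every bit of ice: 292·334 = 97528 J.
44801 J < 97528 J, so only part of the ice melts and the system sits at 0 °C.
m_melt = 44801 / L_f = 134.1 g.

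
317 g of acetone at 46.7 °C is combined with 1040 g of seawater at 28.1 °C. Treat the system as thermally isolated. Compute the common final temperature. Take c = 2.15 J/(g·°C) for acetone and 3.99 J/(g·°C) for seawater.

T_f ≈ 30.7 °C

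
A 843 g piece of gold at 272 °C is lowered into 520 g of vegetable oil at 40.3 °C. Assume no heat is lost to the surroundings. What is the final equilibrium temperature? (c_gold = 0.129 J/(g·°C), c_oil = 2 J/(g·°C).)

With ΣQ=0 the equilibrium temperature is the m·c-weighted mean:
T_f = (108.75*272 + 1040*40.3) / (108.75 + 1040)
    = 71491 / 1148.7 ≈ 62.23 °C

T_f ≈ 62.2 °C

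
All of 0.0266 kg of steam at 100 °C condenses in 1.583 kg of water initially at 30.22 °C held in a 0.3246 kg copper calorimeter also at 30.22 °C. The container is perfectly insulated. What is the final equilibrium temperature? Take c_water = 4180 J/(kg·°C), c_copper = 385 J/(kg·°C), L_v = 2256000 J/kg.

T_f ≈ 40.1 °C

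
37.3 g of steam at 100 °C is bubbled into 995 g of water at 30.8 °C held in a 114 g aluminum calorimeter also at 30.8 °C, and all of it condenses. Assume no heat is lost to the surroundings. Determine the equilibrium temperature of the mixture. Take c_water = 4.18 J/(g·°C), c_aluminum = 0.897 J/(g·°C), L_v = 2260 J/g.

T_f ≈ 52.3 °C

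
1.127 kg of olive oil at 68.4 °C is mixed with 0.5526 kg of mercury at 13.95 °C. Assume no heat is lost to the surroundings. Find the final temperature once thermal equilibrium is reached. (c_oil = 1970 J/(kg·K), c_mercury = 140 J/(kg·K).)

T_f ≈ 66.6 °C

Energy conservation, ΣQ = 0:
1.127·1970·(T − 68.4) + 0.5526·140·(T − 13.95) = 0
2220.2(T − 68.4) + 77.36(T − 13.95) = 0
(2220.2 + 77.36) T = 2220.2·68.4 + 77.36·13.95
T = 152940 / 2297.6 = 66.6 °C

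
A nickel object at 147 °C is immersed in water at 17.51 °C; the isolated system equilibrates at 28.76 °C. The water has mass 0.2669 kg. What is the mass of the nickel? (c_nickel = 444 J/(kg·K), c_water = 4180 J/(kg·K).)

m ≈ 0.239 kg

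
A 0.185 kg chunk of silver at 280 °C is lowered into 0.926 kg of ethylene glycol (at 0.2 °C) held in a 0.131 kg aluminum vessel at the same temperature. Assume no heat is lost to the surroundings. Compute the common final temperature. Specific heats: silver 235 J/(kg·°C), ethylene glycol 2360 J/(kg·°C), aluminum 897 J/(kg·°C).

T_f ≈ 5.4 °C

T_f is the heat-capacity-weighted average of the initial temperatures:
T_f = (43.48*280 + 2185.4*0.2 + 117.51*0.2) / (43.48 + 2185.4 + 117.51)
    = 12634 / 2346.3 ≈ 5.38 °C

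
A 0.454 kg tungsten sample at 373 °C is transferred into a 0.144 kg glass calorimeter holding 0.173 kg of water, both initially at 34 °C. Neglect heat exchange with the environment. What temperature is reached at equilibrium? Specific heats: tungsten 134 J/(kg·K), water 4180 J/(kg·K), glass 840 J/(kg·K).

Energy conservation, ΣQ = 0:
0.454*134*(T − 373) + 0.173*4180*(T − 34) + 0.144*840*(T − 34) = 0
60.84(T − 373) + 723.14(T − 34) + 120.96(T − 34) = 0
904.94 T = 51391
T = 51391 / 904.94 = 56.8 °C

T_f ≈ 56.8 °C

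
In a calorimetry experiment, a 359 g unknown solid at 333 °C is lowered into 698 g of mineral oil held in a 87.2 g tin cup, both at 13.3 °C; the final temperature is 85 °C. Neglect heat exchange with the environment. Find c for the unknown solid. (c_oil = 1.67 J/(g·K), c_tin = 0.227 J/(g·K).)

c ≈ 0.955 J/(g·K)

Setting the total heat transfer to zero:
359×c×(85 − 333) + 698×1.67×(85 − 13.3) + 87.2×0.227×(85 − 13.3) = 0
-89032 c = -84997
c = -84997/-89032 ≈ 0.9547 J/(g·K)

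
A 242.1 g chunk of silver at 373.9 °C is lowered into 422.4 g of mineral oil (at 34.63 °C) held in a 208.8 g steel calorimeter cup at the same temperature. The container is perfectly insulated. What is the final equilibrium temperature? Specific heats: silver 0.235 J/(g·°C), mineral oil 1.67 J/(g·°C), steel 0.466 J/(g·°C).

T_f ≈ 57.1 °C

Setting the total heat transfer to zero:
242.1*0.235*(T − 373.9) + 422.4*1.67*(T − 34.63) + 208.8*0.466*(T − 34.63) = 0
56.89(T − 373.9) + 705.41(T − 34.63) + 97.3(T − 34.63) = 0
859.6 T = 49070
T = 49070/859.6 ≈ 57.08 °C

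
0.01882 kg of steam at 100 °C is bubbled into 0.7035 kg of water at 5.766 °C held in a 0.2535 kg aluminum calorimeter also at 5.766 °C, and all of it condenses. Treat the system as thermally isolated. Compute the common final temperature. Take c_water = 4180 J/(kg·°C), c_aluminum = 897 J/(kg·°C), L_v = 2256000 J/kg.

Heat gained plus heat lost sum to zero:
steam→water at 100 °C releases m L_v = 0.01882×2256000 = 42458; condensed water 100 °C→T: 78.67(T − 100); original water: 2940.6(T − 5.766); cup: 227.39(T − 5.766)
3246.7 T = 42458 + 7866.8 + 18267 = 68591
T ≈ 21.13 °C — below 100 °C, confirming all the steam condensed.

T_f ≈ 21.1 °C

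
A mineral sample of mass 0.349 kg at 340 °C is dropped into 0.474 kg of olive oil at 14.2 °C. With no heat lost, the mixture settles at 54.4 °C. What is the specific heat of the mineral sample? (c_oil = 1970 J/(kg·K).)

c ≈ 377 J/(kg·K)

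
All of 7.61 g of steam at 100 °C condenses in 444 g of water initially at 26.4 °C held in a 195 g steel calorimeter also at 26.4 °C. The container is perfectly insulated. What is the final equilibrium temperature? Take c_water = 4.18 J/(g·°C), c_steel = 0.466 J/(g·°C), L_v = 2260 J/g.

Sum of m c ΔT and latent-heat terms is zero:
steam→water at 100 °C releases m L_v = 7.61·2260 = 17199
  condensed water 100 °C→T: 31.81(T − 100)
  water warms: 444·4.18·(T − 26.4) = 1855.9(T − 26.4)
  cup: 90.87(T − 26.4)
1978.6 T = 17199 + 3181 + 51395 = 71775
T ≈ 36.28 °C (< 100 °C, so full condensation is consistent).

T_f ≈ 36.3 °C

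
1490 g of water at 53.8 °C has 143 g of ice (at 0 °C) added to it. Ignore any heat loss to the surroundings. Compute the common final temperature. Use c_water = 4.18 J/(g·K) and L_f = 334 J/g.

T_f ≈ 42.1 °C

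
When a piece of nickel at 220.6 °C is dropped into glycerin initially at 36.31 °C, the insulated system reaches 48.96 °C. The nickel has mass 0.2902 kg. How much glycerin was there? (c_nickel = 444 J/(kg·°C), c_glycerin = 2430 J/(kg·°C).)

m ≈ 0.719 kg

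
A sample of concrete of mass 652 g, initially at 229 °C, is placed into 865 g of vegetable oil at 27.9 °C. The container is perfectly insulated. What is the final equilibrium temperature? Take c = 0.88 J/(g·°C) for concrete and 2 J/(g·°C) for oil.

T_f ≈ 78.0 °C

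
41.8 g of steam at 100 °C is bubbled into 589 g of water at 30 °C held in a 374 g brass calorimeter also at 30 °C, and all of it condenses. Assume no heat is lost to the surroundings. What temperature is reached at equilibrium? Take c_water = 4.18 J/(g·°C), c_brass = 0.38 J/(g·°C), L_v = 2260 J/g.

Net heat exchanged in the isolated system is zero:
condense steam: −41.8·2260 = −94468; condensate cools 100→T: 41.8·4.18·(T − 100) = 174.72(T − 100); water warms: 589·4.18·(T − 30) = 2462(T − 30); brass cup: 374·0.38·(T − 30) = 142.12(T − 30)
2778.9 T = 94468 + 17472 + 78124 = 190065
T ≈ 68.40 °C (< 100 °C, so full condensation is consistent).

T_f ≈ 68.4 °C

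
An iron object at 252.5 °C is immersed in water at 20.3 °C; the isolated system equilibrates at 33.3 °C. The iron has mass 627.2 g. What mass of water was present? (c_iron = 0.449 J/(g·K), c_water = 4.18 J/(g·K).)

m ≈ 1140 g

Conservation of energy gives ΣQ = 0:
627.2×0.449×(33.3 − 252.5) + m×4.18×(33.3 − 20.3) = 0
54.34 m = 61730
m = 61730/54.34 ≈ 1136 g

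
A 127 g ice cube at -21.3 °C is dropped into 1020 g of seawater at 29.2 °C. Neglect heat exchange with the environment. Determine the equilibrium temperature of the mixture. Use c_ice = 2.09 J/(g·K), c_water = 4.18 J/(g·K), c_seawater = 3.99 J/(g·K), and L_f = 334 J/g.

Net heat exchanged in the isolated system is zero:
ice -21.3→0 °C: 127×2.09×21.3 = 5653.7; fusion: m_ice L_f = 127×334 = 42418; meltwater 0→T: 127×4.18×T = 530.86 T; seawater cools: 1020×3.99×(T − 29.2) = 4069.8(T − 29.2)
4600.7 T = 118838 − 48072 = 70767
T ≈ 15.38 °C (positive, so assuming full melt was valid).

T_f ≈ 15.4 °C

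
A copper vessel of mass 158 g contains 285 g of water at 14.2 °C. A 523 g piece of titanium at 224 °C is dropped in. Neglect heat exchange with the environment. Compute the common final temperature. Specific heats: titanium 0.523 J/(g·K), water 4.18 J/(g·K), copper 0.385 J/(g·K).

Conservation of energy gives ΣQ = 0:
523×0.523×(T − 224) + 285×4.18×(T − 14.2) + 158×0.385×(T − 14.2) = 0
273.53(T − 224) + 1191.3(T − 14.2) + 60.83(T − 14.2) = 0
1525.7 T = 79051
T = 79051 / 1525.7 = 51.8 °C

T_f ≈ 51.8 °C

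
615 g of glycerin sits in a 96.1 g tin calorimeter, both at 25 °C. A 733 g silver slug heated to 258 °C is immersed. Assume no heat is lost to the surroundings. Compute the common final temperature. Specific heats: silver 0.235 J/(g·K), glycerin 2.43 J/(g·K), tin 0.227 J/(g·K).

T_f ≈ 48.8 °C

Heat gained plus heat lost sum to zero:
733×0.235×(T − 258) + 615×2.43×(T − 25) + 96.1×0.227×(T − 25) = 0
172.25(T − 258) + 1494.5(T − 25) + 21.81(T − 25) = 0
1688.5 T = 82348
T = 82348 / 1688.5 = 48.8 °C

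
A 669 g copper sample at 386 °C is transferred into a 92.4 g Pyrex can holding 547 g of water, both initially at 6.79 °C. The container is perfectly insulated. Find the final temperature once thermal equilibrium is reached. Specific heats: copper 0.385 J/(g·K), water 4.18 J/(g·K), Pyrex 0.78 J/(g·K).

T_f ≈ 44.1 °C

Net heat exchanged in the isolated system is zero:
669·0.385·(T − 386) + 547·4.18·(T − 6.79) + 92.4·0.78·(T − 6.79) = 0
257.56(T − 386) + 2286.5(T − 6.79) + 72.07(T − 6.79) = 0
(257.56 + 2286.5 + 72.07) T = 257.56·386 + 2286.5·6.79 + 72.07·6.79
T = 115435/2616.1 ≈ 44.12 °C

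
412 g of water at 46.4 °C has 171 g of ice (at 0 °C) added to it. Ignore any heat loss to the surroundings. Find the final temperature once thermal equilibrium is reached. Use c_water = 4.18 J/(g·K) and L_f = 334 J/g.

T_f ≈ 9.4 °C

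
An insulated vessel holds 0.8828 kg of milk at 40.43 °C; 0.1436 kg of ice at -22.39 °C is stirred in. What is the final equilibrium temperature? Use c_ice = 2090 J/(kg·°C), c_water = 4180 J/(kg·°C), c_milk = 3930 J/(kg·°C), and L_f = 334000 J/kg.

Heat gained plus heat lost sum to zero:
ice -22.39→0 °C: 0.1436·2090·22.39 = 6719.8; melt ice: 0.1436·334000 = 47962; warm the meltwater: 600.25 T; milk: 3469.4(T − 40.43)
4069.7 T = 140268 − 54682 = 85586
T ≈ 21.03 °C (positive, so assuming full melt was valid).

T_f ≈ 21.0 °C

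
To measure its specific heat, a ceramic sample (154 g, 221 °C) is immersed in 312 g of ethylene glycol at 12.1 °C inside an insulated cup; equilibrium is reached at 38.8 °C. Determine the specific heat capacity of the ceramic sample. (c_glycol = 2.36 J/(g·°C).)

c ≈ 0.701 J/(g·°C)

Taking heat into each body as positive, Σ m c ΔT = 0:
154·c·(38.8 − 221) + 312·2.36·(38.8 − 12.1) = 0
-28059 c = -19660
c = -19660/-28059 ≈ 0.7007 J/(g·°C)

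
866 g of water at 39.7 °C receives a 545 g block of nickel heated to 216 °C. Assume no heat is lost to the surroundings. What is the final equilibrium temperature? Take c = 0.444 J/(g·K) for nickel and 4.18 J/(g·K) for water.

Set heat shed by the hot body equal to heat absorbed by the cold body:
545*0.444*(216 − T) = 866*4.18*(T − 39.7)
241.98(216 − T) = 3619.9(T − 39.7)
3861.9 T = 195977  ⇒  T ≈ 50.75 °C

T_f ≈ 50.7 °C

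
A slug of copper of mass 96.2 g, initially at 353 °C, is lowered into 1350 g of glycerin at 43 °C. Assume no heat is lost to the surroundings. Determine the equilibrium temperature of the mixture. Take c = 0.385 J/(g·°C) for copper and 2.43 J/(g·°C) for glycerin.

T_f ≈ 46.5 °C

Heat gained plus heat lost sum to zero:
96.2·0.385·(T − 353) + 1350·2.43·(T − 43) = 0
3317.5 T = 154136
T ≈ 46.46 °C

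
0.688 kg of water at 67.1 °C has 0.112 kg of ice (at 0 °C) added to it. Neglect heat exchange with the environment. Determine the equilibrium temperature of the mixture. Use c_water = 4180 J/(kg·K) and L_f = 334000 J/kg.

Energy balance with sensible and latent terms:
melt ice: 0.112·334000 = 37408; warm the meltwater: 468.16 T; water cools: 0.688·4180·(T − 67.1) = 2875.8(T − 67.1)
3344 T = 192969 − 37408 = 155561
T ≈ 46.52 °C. Since T > 0 °C, the all-ice-melts assumption holds.

T_f ≈ 46.5 °C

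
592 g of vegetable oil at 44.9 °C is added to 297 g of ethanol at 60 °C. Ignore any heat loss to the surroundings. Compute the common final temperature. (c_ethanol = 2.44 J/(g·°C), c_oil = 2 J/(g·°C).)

Conservation of energy gives ΣQ = 0:
297*2.44*(T − 60) + 592*2*(T − 44.9) = 0
724.68(T − 60) + 1184(T − 44.9) = 0
(724.68 + 1184) T = 724.68*60 + 1184*44.9
T = 96642/1908.7 ≈ 50.63 °C

T_f ≈ 50.6 °C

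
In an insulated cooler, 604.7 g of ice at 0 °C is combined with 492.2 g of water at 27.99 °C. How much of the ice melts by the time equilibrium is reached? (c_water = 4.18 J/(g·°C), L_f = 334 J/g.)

m_melted ≈ 172 g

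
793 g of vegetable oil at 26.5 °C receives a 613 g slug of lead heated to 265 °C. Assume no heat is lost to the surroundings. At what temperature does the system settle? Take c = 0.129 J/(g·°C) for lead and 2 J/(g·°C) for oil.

T_f ≈ 37.8 °C

|Q_lead| = |Q_oil|:
613×0.129×(265 − T) = 793×2×(T − 26.5)
79.08(265 − T) = 1586(T − 26.5)
1665.1 T = 62984  ⇒  T ≈ 37.83 °C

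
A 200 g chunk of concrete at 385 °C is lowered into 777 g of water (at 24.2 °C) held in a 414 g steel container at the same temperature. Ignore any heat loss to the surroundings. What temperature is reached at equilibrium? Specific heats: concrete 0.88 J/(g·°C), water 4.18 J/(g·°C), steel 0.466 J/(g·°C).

Conservation of energy gives ΣQ = 0:
200*0.88*(T − 385) + 777*4.18*(T − 24.2) + 414*0.466*(T − 24.2) = 0
176(T − 385) + 3247.9(T − 24.2) + 192.92(T − 24.2) = 0
3616.8 T = 151027
T ≈ 41.76 °C

T_f ≈ 41.8 °C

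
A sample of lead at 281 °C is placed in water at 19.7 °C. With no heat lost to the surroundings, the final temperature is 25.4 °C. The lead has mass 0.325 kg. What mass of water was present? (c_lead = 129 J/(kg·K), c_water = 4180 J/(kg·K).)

Heat lost by the lead = heat gained by the water:
0.325×129×(281 − 25.4) = m×4180×(25.4 − 19.7)
23826 m = 10716  ⇒  m ≈ 0.4498 kg

m ≈ 0.45 kg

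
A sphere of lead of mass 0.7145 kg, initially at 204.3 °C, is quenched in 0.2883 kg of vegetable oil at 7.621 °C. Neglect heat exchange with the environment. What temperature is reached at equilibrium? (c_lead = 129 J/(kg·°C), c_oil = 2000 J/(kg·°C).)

T_f ≈ 34.7 °C

Conservation of energy gives ΣQ = 0:
0.7145*129*(T − 204.3) + 0.2883*2000*(T − 7.621) = 0
668.77 T = 23225
T ≈ 34.73 °C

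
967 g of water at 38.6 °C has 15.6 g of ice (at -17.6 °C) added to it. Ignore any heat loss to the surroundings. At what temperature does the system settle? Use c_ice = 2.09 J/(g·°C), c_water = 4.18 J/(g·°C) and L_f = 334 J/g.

T_f ≈ 36.6 °C

Conservation of energy gives ΣQ = 0:
warm ice to 0 °C: 15.6·2.09·(0 − (-17.6)) = 573.83
  melt ice: 15.6·334 = 5210.4
  meltwater 0→T: 15.6·4.18·T = 65.21 T
  water cools: 967·4.18·(T − 38.6) = 4042.1(T − 38.6)
4107.3 T = 156024 − 5784.2 = 150239
T ≈ 36.58 °C — above 0 °C, consistent with complete melting.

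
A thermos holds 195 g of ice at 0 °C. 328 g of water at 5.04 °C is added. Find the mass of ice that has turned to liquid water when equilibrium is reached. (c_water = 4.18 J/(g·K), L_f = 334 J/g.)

m_melted ≈ 20.7 g

Cooling the water to 0 °C releases 328×4.18×5.04 = 6910 J.
Fully melting the ice requires m_ice L_f = 195×334 = 65130 J.
6910 J < 65130 J, so only part of the ice melts and the system sits at 0 °C.
Mass melted = 6910/334 ≈ 20.69 g.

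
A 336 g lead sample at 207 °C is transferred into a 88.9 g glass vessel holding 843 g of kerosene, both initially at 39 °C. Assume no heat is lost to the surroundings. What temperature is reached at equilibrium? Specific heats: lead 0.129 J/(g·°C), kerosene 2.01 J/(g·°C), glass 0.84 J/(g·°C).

Energy conservation, ΣQ = 0:
336*0.129*(T − 207) + 843*2.01*(T − 39) + 88.9*0.84*(T − 39) = 0
1812.4 T = 77967
T = 77967/1812.4 ≈ 43.02 °C

T_f ≈ 43.0 °C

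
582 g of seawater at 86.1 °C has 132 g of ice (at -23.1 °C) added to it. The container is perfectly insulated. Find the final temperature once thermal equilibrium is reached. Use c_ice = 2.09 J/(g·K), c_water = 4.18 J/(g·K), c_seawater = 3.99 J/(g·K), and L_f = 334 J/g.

Sum of m c ΔT and latent-heat terms is zero:
warm ice to 0 °C: 132·2.09·(0 − (-23.1)) = 6372.8; latent heat to melt: 132·334 = 44088; warm the meltwater: 551.76 T; seawater: 2322.2(T − 86.1)
2873.9 T = 199940 − 50461 = 149479
T ≈ 52.01 °C. Since T > 0 °C, the all-ice-melts assumption holds.

T_f ≈ 52.0 °C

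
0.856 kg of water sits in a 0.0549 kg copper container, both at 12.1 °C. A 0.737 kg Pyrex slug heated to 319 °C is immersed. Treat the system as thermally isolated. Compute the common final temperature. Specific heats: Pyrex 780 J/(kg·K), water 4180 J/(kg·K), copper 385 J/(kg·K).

T_f ≈ 54.4 °C

Let T be the final temperature. ΣQ_i = 0:
0.737·780·(T − 319) + 0.856·4180·(T − 12.1) + 0.0549·385·(T − 12.1) = 0
574.86(T − 319) + 3578.1(T − 12.1) + 21.14(T − 12.1) = 0
4174.1 T = 226931
T = 226931 / 4174.1 = 54.4 °C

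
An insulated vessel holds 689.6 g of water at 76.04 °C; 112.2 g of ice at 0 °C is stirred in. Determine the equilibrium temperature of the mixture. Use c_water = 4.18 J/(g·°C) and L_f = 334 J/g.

Conservation of energy gives ΣQ = 0:
melt ice: 112.2·334 = 37475
  warm the meltwater: 469 T
  water cools: 689.6·4.18·(T − 76.04) = 2882.5(T − 76.04)
3351.5 T = 219187 − 37475 = 181713
T ≈ 54.22 °C. Since T > 0 °C, the all-ice-melts assumption holds.

T_f ≈ 54.2 °C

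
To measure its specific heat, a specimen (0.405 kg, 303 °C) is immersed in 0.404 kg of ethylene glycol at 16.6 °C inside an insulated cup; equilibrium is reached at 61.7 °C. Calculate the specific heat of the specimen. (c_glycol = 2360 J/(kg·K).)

c ≈ 440 J/(kg·K)

Taking heat into each body as positive, Σ m c ΔT = 0:
0.405×c×(61.7 − 303) + 0.404×2360×(61.7 − 16.6) = 0
-97.73 c = -43000
c = -43000/-97.73 ≈ 440 J/(kg·K)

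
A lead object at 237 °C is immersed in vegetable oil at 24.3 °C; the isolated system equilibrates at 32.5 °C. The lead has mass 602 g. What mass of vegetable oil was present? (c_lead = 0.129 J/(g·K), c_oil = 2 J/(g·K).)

m ≈ 968 g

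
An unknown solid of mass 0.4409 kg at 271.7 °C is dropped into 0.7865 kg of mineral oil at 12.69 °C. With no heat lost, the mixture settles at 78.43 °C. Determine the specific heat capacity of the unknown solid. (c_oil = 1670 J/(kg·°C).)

c ≈ 1010 J/(kg·°C)

Conservation of energy gives ΣQ = 0:
0.4409×c×(78.43 − 271.7) + 0.7865×1670×(78.43 − 12.69) = 0
-85.21 c = -86347
c = -86347/-85.21 ≈ 1013 J/(kg·°C)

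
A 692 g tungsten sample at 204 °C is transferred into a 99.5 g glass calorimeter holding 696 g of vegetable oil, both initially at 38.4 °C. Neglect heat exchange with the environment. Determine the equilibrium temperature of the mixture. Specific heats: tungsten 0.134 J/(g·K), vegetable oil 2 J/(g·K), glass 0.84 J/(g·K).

T_f = Σ m_i c_i T_i / Σ m_i c_i:
T_f = (92.73*204 + 1392*38.4 + 83.58*38.4) / (92.73 + 1392 + 83.58)
    = 75579 / 1568.3 ≈ 48.19 °C

T_f ≈ 48.2 °C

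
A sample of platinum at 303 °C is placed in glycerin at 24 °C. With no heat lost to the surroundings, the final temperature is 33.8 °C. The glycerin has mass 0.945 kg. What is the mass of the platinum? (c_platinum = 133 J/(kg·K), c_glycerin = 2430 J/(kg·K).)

Heat gained plus heat lost sum to zero:
m·133·(33.8 − 303) + 0.945·2430·(33.8 − 24) = 0
-35804 m = -22504
m = -22504/-35804 ≈ 0.6285 kg

m ≈ 0.629 kg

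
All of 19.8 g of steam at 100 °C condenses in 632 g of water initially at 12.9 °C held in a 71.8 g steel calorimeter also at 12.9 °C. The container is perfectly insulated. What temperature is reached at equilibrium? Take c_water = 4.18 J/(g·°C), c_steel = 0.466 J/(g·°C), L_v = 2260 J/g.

T_f ≈ 31.7 °C

Energy balance with sensible and latent terms:
steam→water at 100 °C releases m L_v = 19.8×2260 = 44748
  condensate cools 100→T: 19.8×4.18×(T − 100) = 82.76(T − 100)
  original water: 2641.8(T − 12.9)
  cup: 33.46(T − 12.9)
2758 T = 44748 + 8276.4 + 34510 = 87535
T ≈ 31.74 °C, under the boiling point, so the assumption holds.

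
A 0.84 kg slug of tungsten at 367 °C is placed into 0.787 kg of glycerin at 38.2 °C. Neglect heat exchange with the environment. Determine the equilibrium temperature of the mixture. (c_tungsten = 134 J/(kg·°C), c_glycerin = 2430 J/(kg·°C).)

Heat gained plus heat lost sum to zero:
0.84*134*(T − 367) + 0.787*2430*(T − 38.2) = 0
2025 T = 114364
T = 114364 / 2025 = 56.5 °C

T_f ≈ 56.5 °C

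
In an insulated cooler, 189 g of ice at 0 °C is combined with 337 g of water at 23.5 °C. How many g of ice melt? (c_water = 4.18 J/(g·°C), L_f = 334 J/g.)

Heat available from the water dropping to 0 °C: 337×4.18×23.5 = 33104 J.
Fully melting the ice requires m_ice L_f = 189×334 = 63126 J.
That's not enough to melt it all — equilibrium is at 0 °C with ice remaining.
m_melted×334 = 33104  ⇒  m_melted ≈ 99.11 g.

m_melted ≈ 99.1 g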